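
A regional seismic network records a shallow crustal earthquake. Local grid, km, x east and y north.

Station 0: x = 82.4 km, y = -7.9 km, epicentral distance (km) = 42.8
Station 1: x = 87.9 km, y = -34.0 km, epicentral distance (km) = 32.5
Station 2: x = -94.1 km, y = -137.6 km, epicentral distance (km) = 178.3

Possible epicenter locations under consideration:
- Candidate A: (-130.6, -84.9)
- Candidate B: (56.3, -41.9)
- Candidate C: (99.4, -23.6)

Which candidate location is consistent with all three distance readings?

Candidate B

For each candidate, compare |candidate − station| to the reported distance:
Candidate A: residuals Station 0 183.7, Station 1 191.9, Station 2 114.2 → max 191.9 km
Candidate B: residuals Station 0 0.1, Station 1 0.1, Station 2 0.0 → max 0.1 km
Candidate C: residuals Station 0 19.7, Station 1 17.0, Station 2 46.3 → max 46.3 km
Only Candidate B has all residuals ≈ 0.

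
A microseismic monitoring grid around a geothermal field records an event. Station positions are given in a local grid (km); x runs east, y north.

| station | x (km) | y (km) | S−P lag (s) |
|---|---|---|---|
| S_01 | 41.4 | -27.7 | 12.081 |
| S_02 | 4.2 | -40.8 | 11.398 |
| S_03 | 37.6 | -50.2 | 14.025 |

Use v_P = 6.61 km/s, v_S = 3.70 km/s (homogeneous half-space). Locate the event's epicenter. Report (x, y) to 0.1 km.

Distance from S−P lag: d = Δt · v_P v_S / (v_P − v_S) = Δt · (6.61·3.70)/(6.61−3.70) ≈ 8.4045·Δt.
So d_S_01 = 101.53, d_S_02 = 95.79, d_S_03 = 117.87 km.
Circle about each station: (x − 41.4)² + (y + 27.7)² = 101.53²; (x − 4.2)² + (y + 40.8)² = 95.79²; (x − 37.6)² + (y + 50.2)² = 117.87².
Subtracting the S_01 equation from the S_02 and S_03 equations removes the quadratic terms:
-74.4 x − 26.2 y = 333.65
-7.6 x − 45.0 y = -2132.45
Solving the 2×2 system: x ≈ -22.5, y ≈ 51.2 km.

x ≈ -22.5 km, y ≈ 51.2 km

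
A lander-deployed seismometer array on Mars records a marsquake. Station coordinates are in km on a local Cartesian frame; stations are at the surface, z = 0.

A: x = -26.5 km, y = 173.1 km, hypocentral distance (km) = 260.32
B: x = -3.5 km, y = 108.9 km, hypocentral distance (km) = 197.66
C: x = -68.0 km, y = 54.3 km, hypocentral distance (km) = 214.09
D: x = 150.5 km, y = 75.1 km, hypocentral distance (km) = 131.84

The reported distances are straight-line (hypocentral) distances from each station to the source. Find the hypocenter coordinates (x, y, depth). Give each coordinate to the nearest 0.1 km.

(115.9, -35.6, 62.7)

Each station gives a sphere (x−x_i)² + (y−y_i)² + z² = d_i² (stations at z=0).
Subtracting the A sphere from B and C: z² cancels, leaving linear equations in x and y:
46.0 x − 128.4 y = 9902.63
-83.0 x − 237.6 y = -1161.40
Solving: x ≈ 115.904, y ≈ -35.600 km (keep extra digits for the depth step; rounded: 115.9, -35.6).
Then from the A sphere: z² = 260.32² − (x + 26.5)² − (y − 173.1)² with x = 115.904, y = -35.600, so z ≈ 62.705 ≈ 62.7 km.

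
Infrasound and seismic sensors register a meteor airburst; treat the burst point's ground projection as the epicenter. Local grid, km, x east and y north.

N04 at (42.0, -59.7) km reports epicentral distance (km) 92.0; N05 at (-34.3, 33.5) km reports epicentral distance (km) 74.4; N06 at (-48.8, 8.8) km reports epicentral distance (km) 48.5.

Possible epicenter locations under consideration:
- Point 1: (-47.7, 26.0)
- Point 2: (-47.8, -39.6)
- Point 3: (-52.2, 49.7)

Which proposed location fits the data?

Point 2

For each candidate, compare |candidate − station| to the reported distance:
Point 1: residuals N04 32.1, N05 59.0, N06 31.3 → max 59.0 km
Point 2: residuals N04 0.0, N05 0.1, N06 0.1 → max 0.1 km
Point 3: residuals N04 52.4, N05 50.3, N06 7.5 → max 52.4 km
Only Point 2 has all residuals ≈ 0.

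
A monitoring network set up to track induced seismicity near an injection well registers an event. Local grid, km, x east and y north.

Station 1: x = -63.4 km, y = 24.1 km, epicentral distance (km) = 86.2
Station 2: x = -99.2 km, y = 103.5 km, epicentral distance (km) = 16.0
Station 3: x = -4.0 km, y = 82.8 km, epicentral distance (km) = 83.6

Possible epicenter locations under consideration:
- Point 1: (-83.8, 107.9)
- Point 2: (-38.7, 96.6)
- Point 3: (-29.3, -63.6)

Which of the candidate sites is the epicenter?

Point 1

For each candidate, compare |candidate − station| to the reported distance:
Point 1: residuals Station 1 0.0, Station 2 0.0, Station 3 0.1 → max 0.1 km
Point 2: residuals Station 1 9.6, Station 2 44.9, Station 3 46.3 → max 46.3 km
Point 3: residuals Station 1 7.9, Station 2 165.1, Station 3 65.0 → max 165.1 km
Only Point 1 has all residuals ≈ 0.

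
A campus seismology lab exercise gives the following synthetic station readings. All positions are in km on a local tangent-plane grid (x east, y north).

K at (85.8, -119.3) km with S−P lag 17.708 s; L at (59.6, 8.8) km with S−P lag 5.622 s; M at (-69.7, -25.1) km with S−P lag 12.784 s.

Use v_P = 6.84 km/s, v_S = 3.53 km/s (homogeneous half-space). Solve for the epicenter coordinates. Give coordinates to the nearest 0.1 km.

21.8 km east, -7.1 km north

Distance from S−P lag: d = Δt · v_P v_S / (v_P − v_S) = Δt · (6.84·3.53)/(6.84−3.53) ≈ 7.2946·Δt.
So d_K = 129.17, d_L = 41.01, d_M = 93.25 km.
Circle about each station: (x − 85.8)² + (y + 119.3)² = 129.17²; (x − 59.6)² + (y − 8.8)² = 41.01²; (x + 69.7)² + (y + 25.1)² = 93.25².
Subtracting the K equation from the L and M equations removes the quadratic terms:
-52.4 x + 256.2 y = -2961.46
-311.0 x + 188.4 y = -8116.70
Solving the 2×2 system: x ≈ 21.8, y ≈ -7.1 km.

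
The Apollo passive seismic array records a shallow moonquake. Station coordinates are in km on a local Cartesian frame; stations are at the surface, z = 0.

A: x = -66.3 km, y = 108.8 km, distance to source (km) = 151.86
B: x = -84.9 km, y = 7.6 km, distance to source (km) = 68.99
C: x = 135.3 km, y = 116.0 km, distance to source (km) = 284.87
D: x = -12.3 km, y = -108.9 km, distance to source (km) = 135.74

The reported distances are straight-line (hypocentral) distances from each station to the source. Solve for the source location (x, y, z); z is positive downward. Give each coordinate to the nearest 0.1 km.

(-104.6, -26.9, 56.4)

Each station gives a sphere (x−x_i)² + (y−y_i)² + z² = d_i² (stations at z=0).
Subtracting the A sphere from B and C: z² cancels, leaving linear equations in x and y:
-37.2 x − 202.4 y = 9334.48
403.2 x + 14.4 y = -42560.50
Solving: x ≈ -104.596, y ≈ -26.895 km (keep extra digits for the depth step; rounded: -104.6, -26.9).
Then from the A sphere: z² = 151.86² − (x + 66.3)² − (y − 108.8)² with x = -104.596, y = -26.895, so z ≈ 56.407 ≈ 56.4 km.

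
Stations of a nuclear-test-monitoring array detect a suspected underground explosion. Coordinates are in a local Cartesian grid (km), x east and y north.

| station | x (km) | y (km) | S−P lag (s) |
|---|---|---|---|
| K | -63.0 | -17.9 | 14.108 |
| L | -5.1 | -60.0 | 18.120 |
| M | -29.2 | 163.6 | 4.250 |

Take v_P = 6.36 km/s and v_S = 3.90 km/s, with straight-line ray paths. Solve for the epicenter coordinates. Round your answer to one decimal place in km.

-31.4 km east, 120.8 km north

Distance from S−P lag: d = Δt · v_P v_S / (v_P − v_S) = Δt · (6.36·3.90)/(6.36−3.90) ≈ 10.0829·Δt.
So d_K = 142.25, d_L = 182.70, d_M = 42.85 km.
Circle about each station: (x + 63.0)² + (y + 17.9)² = 142.25²; (x + 5.1)² + (y + 60.0)² = 182.70²; (x + 29.2)² + (y − 163.6)² = 42.85².
Subtracting the K equation from the L and M equations removes the quadratic terms:
115.8 x − 84.2 y = -13807.63
67.6 x + 363.0 y = 41727.13
Solving the 2×2 system: x ≈ -31.4, y ≈ 120.8 km.
Check against K (with the unrounded x, y): √((x + 63.0)²+(y + 17.9)²) = 142.25 ≈ 142.25 km. ✓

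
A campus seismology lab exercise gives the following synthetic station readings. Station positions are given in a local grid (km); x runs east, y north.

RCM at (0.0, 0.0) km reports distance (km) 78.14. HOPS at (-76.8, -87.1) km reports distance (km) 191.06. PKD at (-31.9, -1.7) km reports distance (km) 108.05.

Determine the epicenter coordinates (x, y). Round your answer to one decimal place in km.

(69.4, 35.9)

Circle about each station: x² + y² = 78.14²; (x + 76.8)² + (y + 87.1)² = 191.06²; (x + 31.9)² + (y + 1.7)² = 108.05².
Subtracting the RCM equation from the HOPS and PKD equations removes the quadratic terms:
-153.6 x − 174.2 y = -16913.41
-63.8 x − 3.4 y = -4548.44
Solving the 2×2 system: x ≈ 69.4, y ≈ 35.9 km.
Check against RCM (with the unrounded x, y): √(x²+y²) = 78.12 ≈ 78.14 km. ✓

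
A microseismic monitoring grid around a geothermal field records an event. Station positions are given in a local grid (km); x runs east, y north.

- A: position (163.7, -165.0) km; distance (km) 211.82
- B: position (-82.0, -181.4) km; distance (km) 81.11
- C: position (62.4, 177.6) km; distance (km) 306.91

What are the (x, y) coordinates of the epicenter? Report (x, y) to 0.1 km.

(-41.2, -111.3)

Circle about each station: (x − 163.7)² + (y + 165.0)² = 211.82²; (x + 82.0)² + (y + 181.4)² = 81.11²; (x − 62.4)² + (y − 177.6)² = 306.91².
Subtracting the A equation from the B and C equations removes the quadratic terms:
-491.4 x − 32.8 y = 23896.15
-202.6 x + 685.2 y = -67913.21
Solving the 2×2 system: x ≈ -41.2, y ≈ -111.3 km.
Check against A (with the unrounded x, y): √((x − 163.7)²+(y + 165.0)²) = 211.82 ≈ 211.82 km. ✓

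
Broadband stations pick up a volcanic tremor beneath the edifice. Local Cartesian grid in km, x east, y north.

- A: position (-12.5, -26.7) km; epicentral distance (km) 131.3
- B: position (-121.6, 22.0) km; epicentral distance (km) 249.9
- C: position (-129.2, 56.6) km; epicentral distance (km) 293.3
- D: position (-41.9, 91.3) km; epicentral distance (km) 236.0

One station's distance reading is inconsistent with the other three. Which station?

C

Solve using three stations at a time. Using A, B, D (subtract circle equations pairwise → linear system) gives (x, y) ≈ (96.7, -99.8).
Distances from that point to each station vs reported:
  A: calculated 131.4 vs reported 131.3 → residual 0.1 km
  B: calculated 249.9 vs reported 249.9 → residual 0.0 km
  C: calculated 274.7 vs reported 293.3 → residual 18.6 km
  D: calculated 236.0 vs reported 236.0 → residual 0.0 km
A, B, D are mutually consistent (residuals ≈ 0); C is off by 18.6 km.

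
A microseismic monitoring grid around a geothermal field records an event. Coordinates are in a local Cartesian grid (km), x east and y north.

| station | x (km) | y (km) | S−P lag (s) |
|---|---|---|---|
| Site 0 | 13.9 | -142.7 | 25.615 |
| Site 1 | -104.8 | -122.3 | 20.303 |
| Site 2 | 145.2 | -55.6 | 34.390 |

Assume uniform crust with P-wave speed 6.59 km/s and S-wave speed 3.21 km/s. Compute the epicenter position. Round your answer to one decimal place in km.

(-63.3, -2.2)

Distance from S−P lag: d = Δt · v_P v_S / (v_P − v_S) = Δt · (6.59·3.21)/(6.59−3.21) ≈ 6.2586·Δt.
So d_Site 0 = 160.31, d_Site 1 = 127.07, d_Site 2 = 215.23 km.
Circle about each station: (x − 13.9)² + (y + 142.7)² = 160.31²; (x + 104.8)² + (y + 122.3)² = 127.07²; (x − 145.2)² + (y + 55.6)² = 215.23².
Subtracting the Site 0 equation from the Site 1 and Site 2 equations removes the quadratic terms:
-237.4 x + 40.8 y = 14936.34
262.6 x + 174.2 y = -17006.76
Solving the 2×2 system: x ≈ -63.3, y ≈ -2.2 km.
Check against Site 0 (with the unrounded x, y): √((x − 13.9)²+(y + 142.7)²) = 160.30 ≈ 160.31 km. ✓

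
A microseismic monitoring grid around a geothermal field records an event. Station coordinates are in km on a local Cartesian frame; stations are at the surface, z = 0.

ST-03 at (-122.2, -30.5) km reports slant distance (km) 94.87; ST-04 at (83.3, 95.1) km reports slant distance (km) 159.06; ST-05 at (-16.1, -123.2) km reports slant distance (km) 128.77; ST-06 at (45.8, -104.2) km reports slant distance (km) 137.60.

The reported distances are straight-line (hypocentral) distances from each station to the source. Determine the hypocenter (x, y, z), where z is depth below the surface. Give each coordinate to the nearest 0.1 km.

(-38.7, -1.1, 34.1)

Each station gives a sphere (x−x_i)² + (y−y_i)² + z² = d_i² (stations at z=0).
Subtracting the ST-03 sphere from ST-04 and ST-05: z² cancels, leaving linear equations in x and y:
411.0 x + 251.2 y = -16179.96
212.2 x − 185.4 y = -8007.04
Solving: x ≈ -38.695, y ≈ -1.100 km (keep extra digits for the depth step; rounded: -38.7, -1.1).
Then from the ST-03 sphere: z² = 94.87² − (x + 122.2)² − (y + 30.5)² with x = -38.695, y = -1.100, so z ≈ 34.101 ≈ 34.1 km.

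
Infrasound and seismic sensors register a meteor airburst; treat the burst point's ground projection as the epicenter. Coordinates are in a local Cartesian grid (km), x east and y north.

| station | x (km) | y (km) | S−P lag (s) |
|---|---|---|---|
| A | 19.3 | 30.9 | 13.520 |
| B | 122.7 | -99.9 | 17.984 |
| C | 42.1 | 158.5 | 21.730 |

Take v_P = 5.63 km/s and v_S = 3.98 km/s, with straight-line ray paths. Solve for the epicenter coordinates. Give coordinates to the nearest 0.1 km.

Distance from S−P lag: d = Δt · v_P v_S / (v_P − v_S) = Δt · (5.63·3.98)/(5.63−3.98) ≈ 13.5802·Δt.
So d_A = 183.60, d_B = 244.23, d_C = 295.10 km.
Circle about each station: (x − 19.3)² + (y − 30.9)² = 183.60²; (x − 122.7)² + (y + 99.9)² = 244.23²; (x − 42.1)² + (y − 158.5)² = 295.10².
Subtracting pairs of circle equations eliminates x²+y² and gives linear equations (the radical axes):
206.8 x − 261.6 y = -2231.33
45.6 x + 255.2 y = -27807.69
Solving the 2×2 system: x ≈ -121.2, y ≈ -87.3 km.

-121.2 km east, -87.3 km north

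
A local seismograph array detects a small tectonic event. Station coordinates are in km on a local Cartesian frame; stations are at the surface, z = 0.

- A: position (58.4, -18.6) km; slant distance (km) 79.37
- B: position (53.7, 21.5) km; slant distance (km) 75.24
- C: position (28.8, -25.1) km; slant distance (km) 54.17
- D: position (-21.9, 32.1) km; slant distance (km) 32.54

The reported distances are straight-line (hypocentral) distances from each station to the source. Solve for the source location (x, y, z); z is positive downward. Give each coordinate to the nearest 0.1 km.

Each station gives a sphere (x−x_i)² + (y−y_i)² + z² = d_i² (stations at z=0).
Subtracting the A sphere from B and C: z² cancels, leaving linear equations in x and y:
-9.4 x + 80.2 y = 227.96
-59.2 x − 13.0 y = 1068.14
Solving: x ≈ -18.199, y ≈ 0.709 km (keep extra digits for the depth step; rounded: -18.2, 0.7).
Then from the A sphere: z² = 79.37² − (x − 58.4)² − (y + 18.6)² with x = -18.199, y = 0.709, so z ≈ 7.704 ≈ 7.7 km.

x ≈ -18.2 km, y ≈ 0.7 km, depth ≈ 7.7 km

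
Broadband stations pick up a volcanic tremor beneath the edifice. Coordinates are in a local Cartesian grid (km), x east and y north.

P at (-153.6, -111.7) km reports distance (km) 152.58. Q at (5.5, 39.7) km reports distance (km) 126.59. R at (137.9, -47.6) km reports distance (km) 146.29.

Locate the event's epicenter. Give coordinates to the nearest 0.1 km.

Circle about each station: (x + 153.6)² + (y + 111.7)² = 152.58²; (x − 5.5)² + (y − 39.7)² = 126.59²; (x − 137.9)² + (y + 47.6)² = 146.29².
Subtracting the P equation from the Q and R equations removes the quadratic terms:
318.2 x + 302.8 y = -27207.88
583.0 x + 128.2 y = -12907.79
Solving the 2×2 system: x ≈ -3.1, y ≈ -86.6 km.

x ≈ -3.1 km, y ≈ -86.6 km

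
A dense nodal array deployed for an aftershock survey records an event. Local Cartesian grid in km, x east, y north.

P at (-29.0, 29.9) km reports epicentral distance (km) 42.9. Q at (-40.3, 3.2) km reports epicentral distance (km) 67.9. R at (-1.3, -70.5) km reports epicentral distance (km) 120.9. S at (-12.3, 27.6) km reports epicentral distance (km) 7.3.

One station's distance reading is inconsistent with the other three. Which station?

S

Solve using three stations at a time. Using P, Q, R (subtract circle equations pairwise → linear system) gives (x, y) ≈ (8.9, 50.0).
Distances from that point to each station vs reported:
  P: calculated 42.9 vs reported 42.9 → residual 0.0 km
  Q: calculated 67.9 vs reported 67.9 → residual 0.0 km
  R: calculated 120.9 vs reported 120.9 → residual 0.0 km
  S: calculated 30.9 vs reported 7.3 → residual 23.6 km
P, Q, R are mutually consistent (residuals ≈ 0); S is off by 23.6 km.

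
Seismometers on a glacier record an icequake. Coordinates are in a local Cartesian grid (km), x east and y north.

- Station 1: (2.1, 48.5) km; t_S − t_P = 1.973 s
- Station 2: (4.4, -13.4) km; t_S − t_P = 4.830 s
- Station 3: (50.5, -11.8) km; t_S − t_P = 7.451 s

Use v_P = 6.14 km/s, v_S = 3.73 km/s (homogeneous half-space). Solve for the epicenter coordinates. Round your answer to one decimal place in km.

Distance from S−P lag: d = Δt · v_P v_S / (v_P − v_S) = Δt · (6.14·3.73)/(6.14−3.73) ≈ 9.5030·Δt.
So d_Station 1 = 18.75, d_Station 2 = 45.90, d_Station 3 = 70.81 km.
Circle about each station: (x − 2.1)² + (y − 48.5)² = 18.75²; (x − 4.4)² + (y + 13.4)² = 45.90²; (x − 50.5)² + (y + 11.8)² = 70.81².
Subtracting pairs of circle equations eliminates x²+y² and gives linear equations (the radical axes):
4.6 x − 123.8 y = -3912.99
96.8 x − 120.6 y = -4329.66
Solving the 2×2 system: x ≈ -5.6, y ≈ 31.4 km.

x ≈ -5.6 km, y ≈ 31.4 km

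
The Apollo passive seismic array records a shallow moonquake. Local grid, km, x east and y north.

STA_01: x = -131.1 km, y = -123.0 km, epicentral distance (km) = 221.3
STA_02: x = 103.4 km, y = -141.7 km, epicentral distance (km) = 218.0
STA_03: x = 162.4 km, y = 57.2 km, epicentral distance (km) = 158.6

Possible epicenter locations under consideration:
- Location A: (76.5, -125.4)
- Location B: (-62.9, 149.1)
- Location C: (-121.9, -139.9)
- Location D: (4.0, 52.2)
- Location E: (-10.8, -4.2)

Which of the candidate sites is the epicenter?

For each candidate, compare |candidate − station| to the reported distance:
Location A: residuals STA_01 13.7, STA_02 186.5, STA_03 43.2 → max 186.5 km
Location B: residuals STA_01 59.2, STA_02 117.0, STA_03 84.7 → max 117.0 km
Location C: residuals STA_01 202.1, STA_02 7.3, STA_03 187.3 → max 202.1 km
Location D: residuals STA_01 0.1, STA_02 0.1, STA_03 0.1 → max 0.1 km
Location E: residuals STA_01 52.2, STA_02 39.3, STA_03 25.2 → max 52.2 km
Only Location D has all residuals ≈ 0.

Location D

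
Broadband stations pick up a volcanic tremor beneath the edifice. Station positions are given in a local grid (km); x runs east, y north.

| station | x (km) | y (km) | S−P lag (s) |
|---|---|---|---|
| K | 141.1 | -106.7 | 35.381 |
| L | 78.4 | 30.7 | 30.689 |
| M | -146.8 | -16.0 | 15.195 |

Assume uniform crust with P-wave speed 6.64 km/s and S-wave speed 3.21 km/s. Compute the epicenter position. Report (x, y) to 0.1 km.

(-77.1, -79.7)

Distance from S−P lag: d = Δt · v_P v_S / (v_P − v_S) = Δt · (6.64·3.21)/(6.64−3.21) ≈ 6.2141·Δt.
So d_K = 219.86, d_L = 190.70, d_M = 94.42 km.
Circle about each station: (x − 141.1)² + (y + 106.7)² = 219.86²; (x − 78.4)² + (y − 30.7)² = 190.70²; (x + 146.8)² + (y + 16.0)² = 94.42².
Subtracting the K equation from the L and M equations removes the quadratic terms:
-125.4 x + 274.8 y = -12233.12
-575.8 x + 181.4 y = 29935.42
Solving the 2×2 system: x ≈ -77.1, y ≈ -79.7 km.
Check against K (with the unrounded x, y): √((x − 141.1)²+(y + 106.7)²) = 219.86 ≈ 219.86 km. ✓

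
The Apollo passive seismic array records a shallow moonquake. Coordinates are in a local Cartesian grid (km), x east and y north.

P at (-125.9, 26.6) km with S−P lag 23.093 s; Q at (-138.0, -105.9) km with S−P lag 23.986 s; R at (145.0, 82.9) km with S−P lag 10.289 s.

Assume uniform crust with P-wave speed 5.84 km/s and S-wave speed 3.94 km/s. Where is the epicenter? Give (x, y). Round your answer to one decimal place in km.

Distance from S−P lag: d = Δt · v_P v_S / (v_P − v_S) = Δt · (5.84·3.94)/(5.84−3.94) ≈ 12.1103·Δt.
So d_P = 279.66, d_Q = 290.48, d_R = 124.60 km.
Circle about each station: (x + 125.9)² + (y − 26.6)² = 279.66²; (x + 138.0)² + (y + 105.9)² = 290.48²; (x − 145.0)² + (y − 82.9)² = 124.60².
Subtracting the P equation from the Q and R equations removes the quadratic terms:
-24.2 x − 265.0 y = 7531.53
541.8 x + 112.6 y = 74023.60
Solving the 2×2 system: x ≈ 145.3, y ≈ -41.7 km.

(145.3, -41.7)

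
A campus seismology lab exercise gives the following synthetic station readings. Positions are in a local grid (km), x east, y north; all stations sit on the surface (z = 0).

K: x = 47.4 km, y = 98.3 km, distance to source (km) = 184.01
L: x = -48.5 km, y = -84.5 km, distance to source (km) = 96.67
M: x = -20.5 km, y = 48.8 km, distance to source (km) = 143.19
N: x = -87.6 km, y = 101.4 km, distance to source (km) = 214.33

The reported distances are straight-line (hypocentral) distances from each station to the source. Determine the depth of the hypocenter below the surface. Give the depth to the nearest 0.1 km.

Each station gives a sphere (x−x_i)² + (y−y_i)² + z² = d_i² (stations at z=0).
Subtracting the K sphere from L and M: z² cancels, leaving linear equations in x and y:
-191.8 x − 365.6 y = 22097.44
-135.8 x − 99.0 y = 4248.34
Solving: x ≈ 20.693, y ≈ -71.297 km (keep extra digits for the depth step; rounded: 20.7, -71.3).
Then from the K sphere: z² = 184.01² − (x − 47.4)² − (y − 98.3)² with x = 20.693, y = -71.297, so z ≈ 66.206 ≈ 66.2 km.
Check against N (with the unrounded solution): distance 214.32 ≈ 214.33 km. ✓

z ≈ 66.2 km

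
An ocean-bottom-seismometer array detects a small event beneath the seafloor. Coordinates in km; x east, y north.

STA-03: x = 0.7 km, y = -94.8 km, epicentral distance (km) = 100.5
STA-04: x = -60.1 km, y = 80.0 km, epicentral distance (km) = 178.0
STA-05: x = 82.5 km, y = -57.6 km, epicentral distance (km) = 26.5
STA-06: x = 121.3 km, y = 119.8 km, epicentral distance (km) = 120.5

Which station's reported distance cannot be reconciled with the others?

STA-06

Solve using three stations at a time. Using STA-03, STA-04, STA-05 (subtract circle equations pairwise → linear system) gives (x, y) ≈ (78.7, -31.4).
Distances from that point to each station vs reported:
  STA-03: calculated 100.5 vs reported 100.5 → residual 0.0 km
  STA-04: calculated 178.0 vs reported 178.0 → residual 0.0 km
  STA-05: calculated 26.4 vs reported 26.5 → residual 0.1 km
  STA-06: calculated 157.1 vs reported 120.5 → residual 36.6 km
STA-03, STA-04, STA-05 are mutually consistent (residuals ≈ 0); STA-06 is off by 36.6 km.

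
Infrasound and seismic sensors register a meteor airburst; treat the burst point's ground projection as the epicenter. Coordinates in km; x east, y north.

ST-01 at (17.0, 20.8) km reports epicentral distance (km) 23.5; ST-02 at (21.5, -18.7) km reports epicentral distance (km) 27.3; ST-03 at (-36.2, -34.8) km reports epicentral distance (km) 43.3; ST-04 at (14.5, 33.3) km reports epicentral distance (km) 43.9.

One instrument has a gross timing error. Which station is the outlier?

ST-01

Solve using three stations at a time. Using ST-02, ST-03, ST-04 (subtract circle equations pairwise → linear system) gives (x, y) ≈ (-3.1, -6.9).
Distances from that point to each station vs reported:
  ST-01: calculated 34.2 vs reported 23.5 → residual 10.7 km
  ST-02: calculated 27.3 vs reported 27.3 → residual 0.0 km
  ST-03: calculated 43.3 vs reported 43.3 → residual 0.0 km
  ST-04: calculated 43.9 vs reported 43.9 → residual 0.0 km
ST-02, ST-03, ST-04 are mutually consistent (residuals ≈ 0); ST-01 is off by 10.7 km.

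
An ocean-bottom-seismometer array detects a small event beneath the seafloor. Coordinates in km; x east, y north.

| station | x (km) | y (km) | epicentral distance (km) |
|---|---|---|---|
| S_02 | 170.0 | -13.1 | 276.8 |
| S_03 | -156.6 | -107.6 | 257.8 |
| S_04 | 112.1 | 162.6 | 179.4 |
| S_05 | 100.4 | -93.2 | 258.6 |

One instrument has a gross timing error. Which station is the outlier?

S_05

Solve using three stations at a time. Using S_02, S_03, S_04 (subtract circle equations pairwise → linear system) gives (x, y) ≈ (-64.9, 133.3).
Distances from that point to each station vs reported:
  S_02: calculated 276.8 vs reported 276.8 → residual 0.0 km
  S_03: calculated 257.8 vs reported 257.8 → residual 0.0 km
  S_04: calculated 179.4 vs reported 179.4 → residual 0.0 km
  S_05: calculated 280.4 vs reported 258.6 → residual 21.8 km
S_02, S_03, S_04 are mutually consistent (residuals ≈ 0); S_05 is off by 21.8 km.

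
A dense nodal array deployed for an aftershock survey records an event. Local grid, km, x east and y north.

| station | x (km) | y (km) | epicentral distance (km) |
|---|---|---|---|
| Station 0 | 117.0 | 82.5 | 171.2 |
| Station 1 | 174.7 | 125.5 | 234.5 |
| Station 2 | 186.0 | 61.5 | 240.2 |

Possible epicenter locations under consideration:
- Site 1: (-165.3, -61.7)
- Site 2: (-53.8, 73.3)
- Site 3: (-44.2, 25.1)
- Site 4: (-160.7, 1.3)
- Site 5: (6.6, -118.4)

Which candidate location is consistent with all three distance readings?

For each candidate, compare |candidate − station| to the reported distance:
Site 1: residuals Station 0 145.8, Station 1 153.6, Station 2 132.1 → max 153.6 km
Site 2: residuals Station 0 0.2, Station 1 0.1, Station 2 0.1 → max 0.2 km
Site 3: residuals Station 0 0.1, Station 1 6.3, Station 2 7.1 → max 7.1 km
Site 4: residuals Station 0 118.1, Station 1 123.2, Station 2 111.7 → max 123.2 km
Site 5: residuals Station 0 58.0, Station 1 61.7, Station 2 13.9 → max 61.7 km
Only Site 2 has all residuals ≈ 0.

Site 2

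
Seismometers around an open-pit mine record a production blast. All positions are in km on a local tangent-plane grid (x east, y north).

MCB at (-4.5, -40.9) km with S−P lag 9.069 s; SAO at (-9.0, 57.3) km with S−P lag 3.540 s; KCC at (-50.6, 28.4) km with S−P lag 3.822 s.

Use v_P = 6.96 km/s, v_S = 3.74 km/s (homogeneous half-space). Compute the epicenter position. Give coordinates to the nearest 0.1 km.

Distance from S−P lag: d = Δt · v_P v_S / (v_P − v_S) = Δt · (6.96·3.74)/(6.96−3.74) ≈ 8.0840·Δt.
So d_MCB = 73.31, d_SAO = 28.62, d_KCC = 30.90 km.
Circle about each station: (x + 4.5)² + (y + 40.9)² = 73.31²; (x + 9.0)² + (y − 57.3)² = 28.62²; (x + 50.6)² + (y − 28.4)² = 30.90².
Subtracting the MCB equation from the SAO and KCC equations removes the quadratic terms:
-9.0 x + 196.4 y = 6226.48
-92.2 x + 138.6 y = 6093.41
Solving the 2×2 system: x ≈ -19.8, y ≈ 30.8 km.
Check against MCB (with the unrounded x, y): √((x + 4.5)²+(y + 40.9)²) = 73.31 ≈ 73.31 km. ✓

-19.8 km east, 30.8 km north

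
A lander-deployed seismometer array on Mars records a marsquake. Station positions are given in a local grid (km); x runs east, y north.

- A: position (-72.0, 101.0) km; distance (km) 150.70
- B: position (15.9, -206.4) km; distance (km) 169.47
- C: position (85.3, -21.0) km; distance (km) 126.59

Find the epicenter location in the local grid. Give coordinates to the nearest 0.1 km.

-38.8 km east, -46.0 km north

Circle about each station: (x + 72.0)² + (y − 101.0)² = 150.70²; (x − 15.9)² + (y + 206.4)² = 169.47²; (x − 85.3)² + (y + 21.0)² = 126.59².
Subtracting pairs of circle equations eliminates x²+y² and gives linear equations (the radical axes):
175.8 x − 614.8 y = 21459.18
314.6 x − 244.0 y = -982.45
Solving the 2×2 system: x ≈ -38.8, y ≈ -46.0 km.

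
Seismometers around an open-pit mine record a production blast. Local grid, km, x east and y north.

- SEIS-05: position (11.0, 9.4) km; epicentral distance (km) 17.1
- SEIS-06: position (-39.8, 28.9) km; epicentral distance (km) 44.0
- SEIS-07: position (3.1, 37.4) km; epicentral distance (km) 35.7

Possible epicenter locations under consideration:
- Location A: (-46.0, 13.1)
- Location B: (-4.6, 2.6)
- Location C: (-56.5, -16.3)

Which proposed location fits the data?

For each candidate, compare |candidate − station| to the reported distance:
Location A: residuals SEIS-05 40.0, SEIS-06 27.0, SEIS-07 19.1 → max 40.0 km
Location B: residuals SEIS-05 0.1, SEIS-06 0.1, SEIS-07 0.1 → max 0.1 km
Location C: residuals SEIS-05 55.1, SEIS-06 4.2, SEIS-07 44.5 → max 55.1 km
Only Location B has all residuals ≈ 0.

Location B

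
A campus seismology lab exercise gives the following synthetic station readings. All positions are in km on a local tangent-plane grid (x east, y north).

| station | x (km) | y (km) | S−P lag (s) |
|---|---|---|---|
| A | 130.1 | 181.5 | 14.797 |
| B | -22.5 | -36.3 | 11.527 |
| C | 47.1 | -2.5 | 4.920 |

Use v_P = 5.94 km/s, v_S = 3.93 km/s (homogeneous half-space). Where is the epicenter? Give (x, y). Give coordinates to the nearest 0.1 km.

Distance from S−P lag: d = Δt · v_P v_S / (v_P − v_S) = Δt · (5.94·3.93)/(5.94−3.93) ≈ 11.6140·Δt.
So d_A = 171.85, d_B = 133.87, d_C = 57.14 km.
Circle about each station: (x − 130.1)² + (y − 181.5)² = 171.85²; (x + 22.5)² + (y + 36.3)² = 133.87²; (x − 47.1)² + (y + 2.5)² = 57.14².
Subtracting pairs of circle equations eliminates x²+y² and gives linear equations (the radical axes):
-305.2 x − 435.6 y = -36433.07
-166.0 x − 368.0 y = -21376.16
Solving the 2×2 system: x ≈ 102.4, y ≈ 11.9 km.
Check against A (with the unrounded x, y): √((x − 130.1)²+(y − 181.5)²) = 171.85 ≈ 171.85 km. ✓

x ≈ 102.4 km, y ≈ 11.9 km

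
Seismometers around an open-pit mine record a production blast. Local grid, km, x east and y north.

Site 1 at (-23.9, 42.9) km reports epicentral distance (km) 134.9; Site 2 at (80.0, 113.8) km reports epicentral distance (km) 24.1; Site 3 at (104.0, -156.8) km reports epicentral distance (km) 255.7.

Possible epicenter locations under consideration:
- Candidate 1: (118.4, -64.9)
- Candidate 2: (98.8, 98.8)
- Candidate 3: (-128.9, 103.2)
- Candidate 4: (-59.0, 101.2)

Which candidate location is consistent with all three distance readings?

Candidate 2

For each candidate, compare |candidate − station| to the reported distance:
Candidate 1: residuals Site 1 43.6, Site 2 158.7, Site 3 162.7 → max 162.7 km
Candidate 2: residuals Site 1 0.1, Site 2 0.0, Site 3 0.0 → max 0.1 km
Candidate 3: residuals Site 1 13.8, Site 2 185.1, Site 3 93.4 → max 185.1 km
Candidate 4: residuals Site 1 66.8, Site 2 115.5, Site 3 49.5 → max 115.5 km
Only Candidate 2 has all residuals ≈ 0.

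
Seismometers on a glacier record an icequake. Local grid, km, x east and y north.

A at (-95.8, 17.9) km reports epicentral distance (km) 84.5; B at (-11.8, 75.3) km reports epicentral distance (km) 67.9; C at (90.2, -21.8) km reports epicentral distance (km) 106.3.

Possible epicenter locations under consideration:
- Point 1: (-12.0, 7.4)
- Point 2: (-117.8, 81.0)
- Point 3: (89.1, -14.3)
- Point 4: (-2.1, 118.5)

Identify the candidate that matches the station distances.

For each candidate, compare |candidate − station| to the reported distance:
Point 1: residuals A 0.0, B 0.0, C 0.0 → max 0.0 km
Point 2: residuals A 17.7, B 38.3, C 125.7 → max 125.7 km
Point 3: residuals A 103.2, B 67.0, C 98.7 → max 103.2 km
Point 4: residuals A 53.0, B 23.6, C 61.6 → max 61.6 km
Only Point 1 has all residuals ≈ 0.

Point 1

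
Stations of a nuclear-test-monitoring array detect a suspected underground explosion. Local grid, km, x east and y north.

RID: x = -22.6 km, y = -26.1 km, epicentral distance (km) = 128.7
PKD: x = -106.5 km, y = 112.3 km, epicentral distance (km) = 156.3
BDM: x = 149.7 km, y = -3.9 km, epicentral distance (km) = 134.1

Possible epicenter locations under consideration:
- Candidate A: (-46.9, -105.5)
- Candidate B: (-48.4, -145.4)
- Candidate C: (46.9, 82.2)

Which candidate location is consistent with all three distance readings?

For each candidate, compare |candidate − station| to the reported distance:
Candidate A: residuals RID 45.7, PKD 69.5, BDM 87.2 → max 87.2 km
Candidate B: residuals RID 6.6, PKD 107.9, BDM 109.3 → max 109.3 km
Candidate C: residuals RID 0.0, PKD 0.0, BDM 0.0 → max 0.0 km
Only Candidate C has all residuals ≈ 0.

Candidate C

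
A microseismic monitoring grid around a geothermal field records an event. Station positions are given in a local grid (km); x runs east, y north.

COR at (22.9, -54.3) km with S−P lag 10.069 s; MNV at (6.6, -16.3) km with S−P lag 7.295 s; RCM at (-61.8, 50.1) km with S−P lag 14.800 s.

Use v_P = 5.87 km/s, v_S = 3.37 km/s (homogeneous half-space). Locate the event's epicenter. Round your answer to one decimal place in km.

Distance from S−P lag: d = Δt · v_P v_S / (v_P − v_S) = Δt · (5.87·3.37)/(5.87−3.37) ≈ 7.9128·Δt.
So d_COR = 79.67, d_MNV = 57.72, d_RCM = 117.11 km.
Circle about each station: (x − 22.9)² + (y + 54.3)² = 79.67²; (x − 6.6)² + (y + 16.3)² = 57.72²; (x + 61.8)² + (y − 50.1)² = 117.11².
Subtracting the COR equation from the MNV and RCM equations removes the quadratic terms:
-32.6 x + 76.0 y = -147.94
-169.4 x + 208.8 y = -4511.09
Solving the 2×2 system: x ≈ 51.4, y ≈ 20.1 km.

(51.4, 20.1)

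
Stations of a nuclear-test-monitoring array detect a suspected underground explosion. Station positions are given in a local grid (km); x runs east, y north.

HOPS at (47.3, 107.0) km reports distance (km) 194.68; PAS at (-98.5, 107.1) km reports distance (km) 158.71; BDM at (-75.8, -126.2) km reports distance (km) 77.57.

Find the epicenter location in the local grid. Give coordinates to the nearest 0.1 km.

Circle about each station: (x − 47.3)² + (y − 107.0)² = 194.68²; (x + 98.5)² + (y − 107.1)² = 158.71²; (x + 75.8)² + (y + 126.2)² = 77.57².
Subtracting the HOPS equation from the PAS and BDM equations removes the quadratic terms:
-291.6 x + 0.2 y = 20197.81
-246.2 x − 466.4 y = 39868.99
Solving the 2×2 system: x ≈ -69.3, y ≈ -48.9 km.
Check against HOPS (with the unrounded x, y): √((x − 47.3)²+(y − 107.0)²) = 194.68 ≈ 194.68 km. ✓

-69.3 km east, -48.9 km north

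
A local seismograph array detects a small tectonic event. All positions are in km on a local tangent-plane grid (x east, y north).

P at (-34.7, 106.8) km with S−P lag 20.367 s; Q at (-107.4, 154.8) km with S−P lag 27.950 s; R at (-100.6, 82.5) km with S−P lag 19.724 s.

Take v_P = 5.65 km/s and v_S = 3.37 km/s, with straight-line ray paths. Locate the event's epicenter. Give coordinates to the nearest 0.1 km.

(-23.2, -62.9)

Distance from S−P lag: d = Δt · v_P v_S / (v_P − v_S) = Δt · (5.65·3.37)/(5.65−3.37) ≈ 8.3511·Δt.
So d_P = 170.09, d_Q = 233.41, d_R = 164.72 km.
Circle about each station: (x + 34.7)² + (y − 106.8)² = 170.09²; (x + 107.4)² + (y − 154.8)² = 233.41²; (x + 100.6)² + (y − 82.5)² = 164.72².
Subtracting pairs of circle equations eliminates x²+y² and gives linear equations (the radical axes):
-145.4 x + 96.0 y = -2662.15
-131.8 x − 48.6 y = 6114.21
Solving the 2×2 system: x ≈ -23.2, y ≈ -62.9 km.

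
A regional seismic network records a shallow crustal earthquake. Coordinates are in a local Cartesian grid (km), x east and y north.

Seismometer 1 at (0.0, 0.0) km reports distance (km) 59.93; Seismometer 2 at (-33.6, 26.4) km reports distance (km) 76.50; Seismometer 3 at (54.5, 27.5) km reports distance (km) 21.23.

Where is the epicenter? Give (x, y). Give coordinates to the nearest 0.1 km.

x ≈ 40.9 km, y ≈ 43.8 km

Circle about each station: x² + y² = 59.93²; (x + 33.6)² + (y − 26.4)² = 76.50²; (x − 54.5)² + (y − 27.5)² = 21.23².
Subtracting the Seismometer 1 equation from the Seismometer 2 and Seismometer 3 equations removes the quadratic terms:
-67.2 x + 52.8 y = -434.73
109.0 x + 55.0 y = 6867.39
Solving the 2×2 system: x ≈ 40.9, y ≈ 43.8 km.
Check against Seismometer 1 (with the unrounded x, y): √(x²+y²) = 59.93 ≈ 59.93 km. ✓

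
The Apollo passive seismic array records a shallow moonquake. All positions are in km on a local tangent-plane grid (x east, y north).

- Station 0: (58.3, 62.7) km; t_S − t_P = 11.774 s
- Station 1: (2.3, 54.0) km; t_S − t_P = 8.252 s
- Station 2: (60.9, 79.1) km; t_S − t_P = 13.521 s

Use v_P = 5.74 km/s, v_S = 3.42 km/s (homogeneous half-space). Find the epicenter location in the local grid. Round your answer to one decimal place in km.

Distance from S−P lag: d = Δt · v_P v_S / (v_P − v_S) = Δt · (5.74·3.42)/(5.74−3.42) ≈ 8.4616·Δt.
So d_Station 0 = 99.63, d_Station 1 = 69.82, d_Station 2 = 114.41 km.
Circle about each station: (x − 58.3)² + (y − 62.7)² = 99.63²; (x − 2.3)² + (y − 54.0)² = 69.82²; (x − 60.9)² + (y − 79.1)² = 114.41².
Subtracting the Station 0 equation from the Station 1 and Station 2 equations removes the quadratic terms:
-112.0 x − 17.4 y = 642.41
5.2 x + 32.8 y = -528.07
Solving the 2×2 system: x ≈ -3.3, y ≈ -15.6 km.

(-3.3, -15.6)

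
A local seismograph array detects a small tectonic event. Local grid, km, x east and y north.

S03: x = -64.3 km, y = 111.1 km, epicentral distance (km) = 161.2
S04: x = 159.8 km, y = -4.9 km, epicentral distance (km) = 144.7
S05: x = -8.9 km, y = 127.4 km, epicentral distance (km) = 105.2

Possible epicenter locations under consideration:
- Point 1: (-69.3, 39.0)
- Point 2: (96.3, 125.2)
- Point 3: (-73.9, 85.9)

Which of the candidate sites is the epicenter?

Point 2

For each candidate, compare |candidate − station| to the reported distance:
Point 1: residuals S03 88.9, S04 88.6, S05 1.9 → max 88.9 km
Point 2: residuals S03 0.0, S04 0.1, S05 0.0 → max 0.1 km
Point 3: residuals S03 134.2, S04 106.0, S05 28.1 → max 134.2 km
Only Point 2 has all residuals ≈ 0.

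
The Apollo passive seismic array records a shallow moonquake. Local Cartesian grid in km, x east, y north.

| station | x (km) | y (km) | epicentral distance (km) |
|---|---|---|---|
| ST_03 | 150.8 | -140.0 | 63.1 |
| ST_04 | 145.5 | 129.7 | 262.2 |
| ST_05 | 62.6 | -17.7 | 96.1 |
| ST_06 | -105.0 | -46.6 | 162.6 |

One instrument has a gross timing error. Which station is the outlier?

Solve using three stations at a time. Using ST_04, ST_05, ST_06 (subtract circle equations pairwise → linear system) gives (x, y) ≈ (43.9, -112.0).
Distances from that point to each station vs reported:
  ST_03: calculated 110.5 vs reported 63.1 → residual 47.4 km
  ST_04: calculated 262.2 vs reported 262.2 → residual 0.0 km
  ST_05: calculated 96.2 vs reported 96.1 → residual 0.1 km
  ST_06: calculated 162.6 vs reported 162.6 → residual 0.0 km
ST_04, ST_05, ST_06 are mutually consistent (residuals ≈ 0); ST_03 is off by 47.4 km.

ST_03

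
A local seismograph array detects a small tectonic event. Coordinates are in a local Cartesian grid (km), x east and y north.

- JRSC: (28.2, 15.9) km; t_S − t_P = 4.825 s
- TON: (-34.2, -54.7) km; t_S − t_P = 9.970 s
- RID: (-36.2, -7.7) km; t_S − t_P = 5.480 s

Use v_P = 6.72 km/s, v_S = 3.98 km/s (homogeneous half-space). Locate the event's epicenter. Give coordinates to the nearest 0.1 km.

Distance from S−P lag: d = Δt · v_P v_S / (v_P − v_S) = Δt · (6.72·3.98)/(6.72−3.98) ≈ 9.7612·Δt.
So d_JRSC = 47.10, d_TON = 97.32, d_RID = 53.49 km.
Circle about each station: (x − 28.2)² + (y − 15.9)² = 47.10²; (x + 34.2)² + (y + 54.7)² = 97.32²; (x + 36.2)² + (y + 7.7)² = 53.49².
Subtracting pairs of circle equations eliminates x²+y² and gives linear equations (the radical axes):
-124.8 x − 141.2 y = -4139.09
-128.8 x − 47.2 y = -321.09
Solving the 2×2 system: x ≈ -12.2, y ≈ 40.1 km.
Check against JRSC (with the unrounded x, y): √((x − 28.2)²+(y − 15.9)²) = 47.09 ≈ 47.10 km. ✓

-12.2 km east, 40.1 km north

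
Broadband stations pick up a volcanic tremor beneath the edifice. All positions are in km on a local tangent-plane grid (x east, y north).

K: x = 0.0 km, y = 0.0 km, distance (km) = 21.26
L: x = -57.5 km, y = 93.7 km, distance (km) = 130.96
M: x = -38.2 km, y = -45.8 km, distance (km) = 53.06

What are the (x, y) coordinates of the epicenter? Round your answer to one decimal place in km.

Circle about each station: x² + y² = 21.26²; (x + 57.5)² + (y − 93.7)² = 130.96²; (x + 38.2)² + (y + 45.8)² = 53.06².
Subtracting pairs of circle equations eliminates x²+y² and gives linear equations (the radical axes):
-115.0 x + 187.4 y = -4612.59
-76.4 x − 91.6 y = 1193.50
Solving the 2×2 system: x ≈ 8.0, y ≈ -19.7 km.
Check against K (with the unrounded x, y): √(x²+y²) = 21.27 ≈ 21.26 km. ✓

x ≈ 8.0 km, y ≈ -19.7 km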